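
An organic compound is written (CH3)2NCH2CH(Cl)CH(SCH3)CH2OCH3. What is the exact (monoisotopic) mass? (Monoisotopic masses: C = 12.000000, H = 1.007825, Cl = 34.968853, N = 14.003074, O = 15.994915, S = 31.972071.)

211.0798

Element totals:
  C: 8
  H: 18
  Cl: 1
  N: 1
  O: 1
  S: 1
Molecular formula: C8H18ClNOS.
  M = 8(12.0) + 18(1.007825) + 34.968853 + 14.003074 + 15.994915 + 31.972071
    = 96.000000 + 18.140850 + 34.968853 + 14.003074 + 15.994915 + 31.972071 = 211.079763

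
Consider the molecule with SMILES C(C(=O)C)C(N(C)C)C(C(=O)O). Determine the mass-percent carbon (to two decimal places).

55.47%

Atom tally by fragment:
  CH3COCH2 → C:3 H:5 O:1
  CH(N(CH3)2) → C:3 H:7 N:1
  CH2COOH → C:2 H:3 O:2
Element totals:
  C: 8
  H: 15
  N: 1
  O: 3
Molecular formula: C8H15NO3.
Molar mass = 173.212 g/mol.
Mass from C: 8 × 12.011 = 96.088 g/mol.
%C = 96.088 / 173.212 × 100 = 55.47%.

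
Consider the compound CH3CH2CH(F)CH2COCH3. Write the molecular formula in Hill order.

Element totals:
  C: 6
  H: 11
  F: 1
  O: 1

C6H11FO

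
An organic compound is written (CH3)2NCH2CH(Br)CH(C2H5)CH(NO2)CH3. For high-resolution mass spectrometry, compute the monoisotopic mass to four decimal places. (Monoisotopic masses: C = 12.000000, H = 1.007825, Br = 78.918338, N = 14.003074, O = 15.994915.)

Atom tally by fragment:
  (CH3)2NCH2 → C:3 H:8 N:1
  CH(Br) → C:1 H:1 Br:1
  CH(C2H5) → C:3 H:6
  CH(NO2) → C:1 H:1 N:1 O:2
  CH3 → C:1 H:3
Element totals:
  C: 9
  H: 19
  Br: 1
  N: 2
  O: 2
Molecular formula: C9H19BrN2O2.
  M = 9(12.0) + 19(1.007825) + 78.918338 + 2(14.003074) + 2(15.994915)
    = 108.000000 + 19.148675 + 78.918338 + 28.006148 + 31.989830 = 266.062991

266.0630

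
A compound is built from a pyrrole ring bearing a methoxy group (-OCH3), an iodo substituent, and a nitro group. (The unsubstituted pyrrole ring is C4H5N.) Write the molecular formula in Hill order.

Atom tally by fragment:
  pyrrole ring core → C:4 H:5 N:1
  (− 3 ring H displaced by substituents)
  + OCH3 → C:1 H:3 O:1
  + I → I:1
  + NO2 → N:1 O:2
Element totals:
  C: 5
  H: 5
  I: 1
  N: 2
  O: 3

C5H5IN2O3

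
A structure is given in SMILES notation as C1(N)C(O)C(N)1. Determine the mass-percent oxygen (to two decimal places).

Atom tally by fragment:
  cyclopropane ring core → C:3 H:6
  (− 3 ring H displaced by substituents)
  + NH2 → N:1 H:2
  + OH → O:1 H:1
  + NH2 → N:1 H:2
Element totals:
  C: 3
  H: 8
  N: 2
  O: 1
Molecular formula: C3H8N2O.
Molar mass = 88.110 g/mol.
Mass from O: 1 × 15.999 = 15.999 g/mol.
%O = 15.999 / 88.110 × 100 = 18.16%.

18.16%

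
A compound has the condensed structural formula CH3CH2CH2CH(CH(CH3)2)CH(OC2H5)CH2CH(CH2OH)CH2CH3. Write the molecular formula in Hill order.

C15H32O2

Atom tally by fragment:
  CH3 → C:1 H:3
  CH2 → C:1 H:2
  CH2 → C:1 H:2
  CH(CH(CH3)2) → C:4 H:8
  CH(OC2H5) → C:3 H:6 O:1
  CH2 → C:1 H:2
  CH(CH2OH) → C:2 H:4 O:1
  CH2 → C:1 H:2
  CH3 → C:1 H:3
Element totals:
  C: 15
  H: 32
  O: 2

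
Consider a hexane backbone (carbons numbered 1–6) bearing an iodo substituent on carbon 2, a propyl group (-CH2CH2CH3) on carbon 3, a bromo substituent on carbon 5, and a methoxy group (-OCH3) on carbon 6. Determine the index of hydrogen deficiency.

0

Atom tally by fragment:
  CH3 → C:1 H:3
  CH(I) → C:1 H:1 I:1
  CH(CH2CH2CH3) → C:4 H:8
  CH2 → C:1 H:2
  CH(Br) → C:1 H:1 Br:1
  CH2OCH3 → C:2 H:5 O:1
Element totals:
  C: 10
  H: 20
  Br: 1
  I: 1
  O: 1
Molecular formula: C10H20BrIO.
DoU = (2C + 2 + N − H − X) / 2 = (2·10 + 2 + 0 − 20 − 2) / 2 = 0.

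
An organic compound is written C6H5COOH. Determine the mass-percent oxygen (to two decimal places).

Atom tally by fragment:
  benzene ring core → C:6 H:6
  (− 1 ring H displaced by substituents)
  + COOH → C:1 H:1 O:2
Element totals:
  C: 7
  H: 6
  O: 2
Molecular formula: C7H6O2.
Molar mass = 122.123 g/mol.
Mass from O: 2 × 15.999 = 31.998 g/mol.
%O = 31.998 / 122.123 × 100 = 26.20%.

26.20%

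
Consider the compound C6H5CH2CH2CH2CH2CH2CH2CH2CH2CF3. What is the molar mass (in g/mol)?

258.33 g/mol

Element totals:
  C: 15
  H: 21
  F: 3
Molecular formula: C15H21F3.
  M = 15(12.011) + 21(1.008) + 3(18.998)
    = 180.165 + 21.168 + 56.994 = 258.327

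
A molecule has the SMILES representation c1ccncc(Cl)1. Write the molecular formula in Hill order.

C5H4ClN

Atom tally by fragment:
  pyridine ring core → C:5 H:5 N:1
  (− 1 ring H displaced by substituents)
  + Cl → Cl:1
Element totals:
  C: 5
  H: 4
  Cl: 1
  N: 1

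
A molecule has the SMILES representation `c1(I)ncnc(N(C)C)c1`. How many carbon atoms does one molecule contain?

6

Atom tally by fragment:
  pyrimidine ring core → C:4 H:4 N:2
  (− 2 ring H displaced by substituents)
  + I → I:1
  + N(CH3)2 → N:1 C:2 H:6
Element totals:
  C: 6
  H: 8
  I: 1
  N: 3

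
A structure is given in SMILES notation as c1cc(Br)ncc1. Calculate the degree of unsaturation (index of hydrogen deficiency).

Atom tally by fragment:
  pyridine ring core → C:5 H:5 N:1
  (− 1 ring H displaced by substituents)
  + Br → Br:1
Element totals:
  C: 5
  H: 4
  Br: 1
  N: 1
Molecular formula: C5H4BrN.
DoU = (2C + 2 + N − H − X) / 2 = (2·5 + 2 + 1 − 4 − 1) / 2 = 4.

4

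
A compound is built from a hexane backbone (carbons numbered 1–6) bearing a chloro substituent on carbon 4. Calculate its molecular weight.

120.62 g/mol

Atom tally by fragment:
  CH3 → C:1 H:3
  CH2 → C:1 H:2
  CH2 → C:1 H:2
  CH(Cl) → C:1 H:1 Cl:1
  CH2 → C:1 H:2
  CH3 → C:1 H:3
Element totals:
  C: 6
  H: 13
  Cl: 1
Molecular formula: C6H13Cl.
  M = 6(12.011) + 13(1.008) + 35.45
    = 72.066 + 13.104 + 35.450 = 120.620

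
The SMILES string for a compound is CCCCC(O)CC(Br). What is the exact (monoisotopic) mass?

194.0306

Atom tally by fragment:
  CH3 → C:1 H:3
  CH2 → C:1 H:2
  CH2 → C:1 H:2
  CH2 → C:1 H:2
  CH(OH) → C:1 H:2 O:1
  CH2 → C:1 H:2
  CH2Br → C:1 H:2 Br:1
Element totals:
  C: 7
  H: 15
  Br: 1
  O: 1
Molecular formula: C7H15BrO.
  M = 7(12.0) + 15(1.007825) + 78.918338 + 15.994915
    = 84.000000 + 15.117375 + 78.918338 + 15.994915 = 194.030628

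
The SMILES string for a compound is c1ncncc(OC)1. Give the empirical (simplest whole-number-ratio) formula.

Atom tally by fragment:
  pyrimidine ring core → C:4 H:4 N:2
  (− 1 ring H displaced by substituents)
  + OCH3 → C:1 H:3 O:1
Element totals:
  C: 5
  H: 6
  N: 2
  O: 1
Molecular formula: C5H6N2O.
gcd of subscripts (5, 6, 2, 1) = 1, so the empirical formula equals the molecular formula.

C5H6N2O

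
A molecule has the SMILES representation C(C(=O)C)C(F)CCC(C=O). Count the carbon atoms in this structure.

Atom tally by fragment:
  CH3COCH2 → C:3 H:5 O:1
  CH(F) → C:1 H:1 F:1
  CH2 → C:1 H:2
  CH2 → C:1 H:2
  CH2CHO → C:2 H:3 O:1
Element totals:
  C: 8
  H: 13
  F: 1
  O: 2

8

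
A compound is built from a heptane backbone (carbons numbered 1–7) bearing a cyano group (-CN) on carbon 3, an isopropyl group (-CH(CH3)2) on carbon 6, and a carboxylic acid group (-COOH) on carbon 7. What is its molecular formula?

C12H21NO2

Atom tally by fragment:
  CH3 → C:1 H:3
  CH2 → C:1 H:2
  CH(CN) → C:2 H:1 N:1
  CH2 → C:1 H:2
  CH2 → C:1 H:2
  CH(CH(CH3)2) → C:4 H:8
  CH2COOH → C:2 H:3 O:2
Element totals:
  C: 12
  H: 21
  N: 1
  O: 2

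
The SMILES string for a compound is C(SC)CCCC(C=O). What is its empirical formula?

C7H14OS

Atom tally by fragment:
  CH3SCH2 → C:2 H:5 S:1
  CH2 → C:1 H:2
  CH2 → C:1 H:2
  CH2 → C:1 H:2
  CH2CHO → C:2 H:3 O:1
Element totals:
  C: 7
  H: 14
  O: 1
  S: 1
Molecular formula: C7H14OS.
gcd of subscripts (7, 14, 1, 1) = 1, so the empirical formula equals the molecular formula.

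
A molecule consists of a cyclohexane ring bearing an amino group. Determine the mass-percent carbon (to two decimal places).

Atom tally by fragment:
  cyclohexane ring core → C:6 H:12
  (− 1 ring H displaced by substituents)
  + NH2 → N:1 H:2
Element totals:
  C: 6
  H: 13
  N: 1
Molecular formula: C6H13N.
Molar mass = 99.177 g/mol.
Mass from C: 6 × 12.011 = 72.066 g/mol.
%C = 72.066 / 99.177 × 100 = 72.66%.

72.66%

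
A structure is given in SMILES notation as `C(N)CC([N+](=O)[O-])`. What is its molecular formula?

C3H8N2O2

Atom tally by fragment:
  H2NCH2 → C:1 H:4 N:1
  CH2 → C:1 H:2
  CH2NO2 → C:1 H:2 N:1 O:2
Element totals:
  C: 3
  H: 8
  N: 2
  O: 2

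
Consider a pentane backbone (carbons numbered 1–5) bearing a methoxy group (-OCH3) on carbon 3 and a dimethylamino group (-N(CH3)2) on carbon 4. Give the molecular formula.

C8H19NO

Atom tally by fragment:
  CH3 → C:1 H:3
  CH2 → C:1 H:2
  CH(OCH3) → C:2 H:4 O:1
  CH(N(CH3)2) → C:3 H:7 N:1
  CH3 → C:1 H:3
Element totals:
  C: 8
  H: 19
  N: 1
  O: 1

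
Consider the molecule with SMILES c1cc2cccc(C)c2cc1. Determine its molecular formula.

Atom tally by fragment:
  naphthalene ring system core → C:10 H:8
  (− 1 ring H displaced by substituents)
  + CH3 → C:1 H:3
Element totals:
  C: 11
  H: 10

C11H10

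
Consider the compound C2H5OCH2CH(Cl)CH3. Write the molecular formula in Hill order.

C5H11ClO

Element totals:
  C: 5
  H: 11
  Cl: 1
  O: 1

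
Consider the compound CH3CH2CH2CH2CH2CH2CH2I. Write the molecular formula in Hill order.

Element totals:
  C: 7
  H: 15
  I: 1

C7H15I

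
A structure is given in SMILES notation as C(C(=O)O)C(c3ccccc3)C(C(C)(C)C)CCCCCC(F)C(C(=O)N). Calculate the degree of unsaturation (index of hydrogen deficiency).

Atom tally by fragment:
  HOOCCH2 → C:2 H:3 O:2
  CH(C6H5) → C:7 H:6
  CH(C(CH3)3) → C:5 H:10
  CH2 → C:1 H:2
  CH2 → C:1 H:2
  CH2 → C:1 H:2
  CH2 → C:1 H:2
  CH2 → C:1 H:2
  CH(F) → C:1 H:1 F:1
  CH2CONH2 → C:2 H:4 O:1 N:1
Element totals:
  C: 22
  H: 34
  F: 1
  N: 1
  O: 3
Molecular formula: C22H34FNO3.
DoU = (2C + 2 + N − H − X) / 2 = (2·22 + 2 + 1 − 34 − 1) / 2 = 6.

6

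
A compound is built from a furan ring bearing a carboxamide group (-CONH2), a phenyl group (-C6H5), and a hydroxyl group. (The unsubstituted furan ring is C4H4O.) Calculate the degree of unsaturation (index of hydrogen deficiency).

8

Atom tally by fragment:
  furan ring core → C:4 H:4 O:1
  (− 3 ring H displaced by substituents)
  + CONH2 → C:1 H:2 O:1 N:1
  + C6H5 → C:6 H:5
  + OH → O:1 H:1
Element totals:
  C: 11
  H: 9
  N: 1
  O: 3
Molecular formula: C11H9NO3.
DoU = (2C + 2 + N − H − X) / 2 = (2·11 + 2 + 1 − 9 − 0) / 2 = 8.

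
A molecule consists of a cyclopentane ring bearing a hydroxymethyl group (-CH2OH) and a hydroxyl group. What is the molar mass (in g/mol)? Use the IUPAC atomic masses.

116.16 g/mol

Atom tally by fragment:
  cyclopentane ring core → C:5 H:10
  (− 2 ring H displaced by substituents)
  + CH2OH → C:1 H:3 O:1
  + OH → O:1 H:1
Element totals:
  C: 6
  H: 12
  O: 2
Molecular formula: C6H12O2.
  M = 6(12.011) + 12(1.008) + 2(15.999)
    = 72.066 + 12.096 + 31.998 = 116.160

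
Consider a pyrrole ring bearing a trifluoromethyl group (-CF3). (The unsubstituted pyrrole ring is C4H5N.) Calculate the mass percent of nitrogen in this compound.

Atom tally by fragment:
  pyrrole ring core → C:4 H:5 N:1
  (− 1 ring H displaced by substituents)
  + CF3 → C:1 F:3
Element totals:
  C: 5
  H: 4
  F: 3
  N: 1
Molecular formula: C5H4F3N.
Molar mass = 135.088 g/mol.
Mass from N: 1 × 14.007 = 14.007 g/mol.
%N = 14.007 / 135.088 × 100 = 10.37%.

10.37%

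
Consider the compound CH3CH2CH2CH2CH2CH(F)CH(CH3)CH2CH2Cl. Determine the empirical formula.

Element totals:
  C: 10
  H: 20
  Cl: 1
  F: 1
Molecular formula: C10H20ClF.
gcd of subscripts (10, 1, 1, 20) = 1, so the empirical formula equals the molecular formula.

C10H20ClF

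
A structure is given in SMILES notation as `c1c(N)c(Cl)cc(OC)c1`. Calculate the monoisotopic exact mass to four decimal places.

157.0294

Atom tally by fragment:
  benzene ring core → C:6 H:6
  (− 3 ring H displaced by substituents)
  + NH2 → N:1 H:2
  + Cl → Cl:1
  + OCH3 → C:1 H:3 O:1
Element totals:
  C: 7
  H: 8
  Cl: 1
  N: 1
  O: 1
Molecular formula: C7H8ClNO.
  M = 7(12.0) + 8(1.007825) + 34.968853 + 14.003074 + 15.994915
    = 84.000000 + 8.062600 + 34.968853 + 14.003074 + 15.994915 = 157.029442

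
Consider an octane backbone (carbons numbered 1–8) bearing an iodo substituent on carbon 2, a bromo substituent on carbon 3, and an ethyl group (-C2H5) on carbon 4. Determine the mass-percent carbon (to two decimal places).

34.61%

Atom tally by fragment:
  CH3 → C:1 H:3
  CH(I) → C:1 H:1 I:1
  CH(Br) → C:1 H:1 Br:1
  CH(C2H5) → C:3 H:6
  CH2 → C:1 H:2
  CH2 → C:1 H:2
  CH2 → C:1 H:2
  CH3 → C:1 H:3
Element totals:
  C: 10
  H: 20
  Br: 1
  I: 1
Molecular formula: C10H20BrI.
Molar mass = 347.078 g/mol.
Mass from C: 10 × 12.011 = 120.110 g/mol.
%C = 120.110 / 347.078 × 100 = 34.61%.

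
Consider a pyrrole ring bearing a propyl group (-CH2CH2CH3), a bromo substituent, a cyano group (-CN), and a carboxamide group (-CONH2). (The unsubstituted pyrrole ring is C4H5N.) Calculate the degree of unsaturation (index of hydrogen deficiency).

6

Atom tally by fragment:
  pyrrole ring core → C:4 H:5 N:1
  (− 4 ring H displaced by substituents)
  + CH2CH2CH3 → C:3 H:7
  + Br → Br:1
  + CN → C:1 N:1
  + CONH2 → C:1 H:2 O:1 N:1
Element totals:
  C: 9
  H: 10
  Br: 1
  N: 3
  O: 1
Molecular formula: C9H10BrN3O.
DoU = (2C + 2 + N − H − X) / 2 = (2·9 + 2 + 3 − 10 − 1) / 2 = 6.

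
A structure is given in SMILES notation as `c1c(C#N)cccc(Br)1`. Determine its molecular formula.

C7H4BrN

Atom tally by fragment:
  benzene ring core → C:6 H:6
  (− 2 ring H displaced by substituents)
  + CN → C:1 N:1
  + Br → Br:1
Element totals:
  C: 7
  H: 4
  Br: 1
  N: 1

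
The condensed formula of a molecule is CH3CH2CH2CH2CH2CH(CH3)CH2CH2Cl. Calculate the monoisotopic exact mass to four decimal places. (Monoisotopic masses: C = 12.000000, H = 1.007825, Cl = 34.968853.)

Atom tally by fragment:
  CH3 → C:1 H:3
  CH2 → C:1 H:2
  CH2 → C:1 H:2
  CH2 → C:1 H:2
  CH2 → C:1 H:2
  CH(CH3) → C:2 H:4
  CH2 → C:1 H:2
  CH2Cl → C:1 H:2 Cl:1
Element totals:
  C: 9
  H: 19
  Cl: 1
Molecular formula: C9H19Cl.
  M = 9(12.0) + 19(1.007825) + 34.968853
    = 108.000000 + 19.148675 + 34.968853 = 162.117528

162.1175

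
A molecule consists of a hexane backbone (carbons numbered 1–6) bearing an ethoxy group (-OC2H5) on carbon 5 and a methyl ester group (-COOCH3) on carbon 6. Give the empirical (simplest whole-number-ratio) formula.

Atom tally by fragment:
  CH3 → C:1 H:3
  CH2 → C:1 H:2
  CH2 → C:1 H:2
  CH2 → C:1 H:2
  CH(OC2H5) → C:3 H:6 O:1
  CH2COOCH3 → C:3 H:5 O:2
Element totals:
  C: 10
  H: 20
  O: 3
Molecular formula: C10H20O3.
gcd of subscripts (10, 20, 3) = 1, so the empirical formula equals the molecular formula.

C10H20O3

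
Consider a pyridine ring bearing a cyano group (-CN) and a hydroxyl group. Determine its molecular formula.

C6H4N2O

Atom tally by fragment:
  pyridine ring core → C:5 H:5 N:1
  (− 2 ring H displaced by substituents)
  + CN → C:1 N:1
  + OH → O:1 H:1
Element totals:
  C: 6
  H: 4
  N: 2
  O: 1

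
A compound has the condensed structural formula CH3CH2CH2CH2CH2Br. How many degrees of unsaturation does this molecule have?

Element totals:
  C: 5
  H: 11
  Br: 1
Molecular formula: C5H11Br.
DoU = (2C + 2 + N − H − X) / 2 = (2·5 + 2 + 0 − 11 − 1) / 2 = 0.

0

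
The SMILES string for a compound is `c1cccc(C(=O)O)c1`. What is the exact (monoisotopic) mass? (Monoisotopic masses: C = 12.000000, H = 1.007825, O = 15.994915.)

122.0368

Atom tally by fragment:
  benzene ring core → C:6 H:6
  (− 1 ring H displaced by substituents)
  + COOH → C:1 H:1 O:2
Element totals:
  C: 7
  H: 6
  O: 2
Molecular formula: C7H6O2.
  M = 7(12.0) + 6(1.007825) + 2(15.994915)
    = 84.000000 + 6.046950 + 31.989830 = 122.036780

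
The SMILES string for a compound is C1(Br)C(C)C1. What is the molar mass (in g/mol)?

135.00 g/mol

Atom tally by fragment:
  cyclopropane ring core → C:3 H:6
  (− 2 ring H displaced by substituents)
  + Br → Br:1
  + CH3 → C:1 H:3
Element totals:
  C: 4
  H: 7
  Br: 1
Molecular formula: C4H7Br.
  M = 4(12.011) + 7(1.008) + 79.904
    = 48.044 + 7.056 + 79.904 = 135.004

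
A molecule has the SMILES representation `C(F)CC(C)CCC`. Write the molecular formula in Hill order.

Atom tally by fragment:
  FCH2 → C:1 H:2 F:1
  CH2 → C:1 H:2
  CH(CH3) → C:2 H:4
  CH2 → C:1 H:2
  CH2 → C:1 H:2
  CH3 → C:1 H:3
Element totals:
  C: 7
  H: 15
  F: 1

C7H15F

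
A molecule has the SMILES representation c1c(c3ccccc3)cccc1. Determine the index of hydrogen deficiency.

Atom tally by fragment:
  benzene ring core → C:6 H:6
  (− 1 ring H displaced by substituents)
  + C6H5 → C:6 H:5
Element totals:
  C: 12
  H: 10
Molecular formula: C12H10.
DoU = (2C + 2 + N − H − X) / 2 = (2·12 + 2 + 0 − 10 − 0) / 2 = 8.

8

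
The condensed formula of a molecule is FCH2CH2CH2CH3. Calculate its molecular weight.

76.11 g/mol

Element totals:
  C: 4
  H: 9
  F: 1
Molecular formula: C4H9F.
  M = 4(12.011) + 9(1.008) + 18.998
    = 48.044 + 9.072 + 18.998 = 76.114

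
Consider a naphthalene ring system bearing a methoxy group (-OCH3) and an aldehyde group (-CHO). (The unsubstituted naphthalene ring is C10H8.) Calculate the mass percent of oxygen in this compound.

17.18%

Atom tally by fragment:
  naphthalene ring system core → C:10 H:8
  (− 2 ring H displaced by substituents)
  + OCH3 → C:1 H:3 O:1
  + CHO → C:1 H:1 O:1
Element totals:
  C: 12
  H: 10
  O: 2
Molecular formula: C12H10O2.
Molar mass = 186.210 g/mol.
Mass from O: 2 × 15.999 = 31.998 g/mol.
%O = 31.998 / 186.210 × 100 = 17.18%.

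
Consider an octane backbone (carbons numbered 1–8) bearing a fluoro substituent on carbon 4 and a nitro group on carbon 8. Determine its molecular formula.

C8H16FNO2

Atom tally by fragment:
  CH3 → C:1 H:3
  CH2 → C:1 H:2
  CH2 → C:1 H:2
  CH(F) → C:1 H:1 F:1
  CH2 → C:1 H:2
  CH2 → C:1 H:2
  CH2 → C:1 H:2
  CH2NO2 → C:1 H:2 N:1 O:2
Element totals:
  C: 8
  H: 16
  F: 1
  N: 1
  O: 2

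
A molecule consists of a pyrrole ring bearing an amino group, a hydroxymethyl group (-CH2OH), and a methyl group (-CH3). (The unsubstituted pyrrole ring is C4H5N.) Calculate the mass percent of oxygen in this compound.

12.68%

Atom tally by fragment:
  pyrrole ring core → C:4 H:5 N:1
  (− 3 ring H displaced by substituents)
  + NH2 → N:1 H:2
  + CH2OH → C:1 H:3 O:1
  + CH3 → C:1 H:3
Element totals:
  C: 6
  H: 10
  N: 2
  O: 1
Molecular formula: C6H10N2O.
Molar mass = 126.159 g/mol.
Mass from O: 1 × 15.999 = 15.999 g/mol.
%O = 15.999 / 126.159 × 100 = 12.68%.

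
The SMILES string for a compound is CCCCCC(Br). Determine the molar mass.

165.07 g/mol

Atom tally by fragment:
  CH3 → C:1 H:3
  CH2 → C:1 H:2
  CH2 → C:1 H:2
  CH2 → C:1 H:2
  CH2 → C:1 H:2
  CH2Br → C:1 H:2 Br:1
Element totals:
  C: 6
  H: 13
  Br: 1
Molecular formula: C6H13Br.
  M = 6(12.011) + 13(1.008) + 79.904
    = 72.066 + 13.104 + 79.904 = 165.074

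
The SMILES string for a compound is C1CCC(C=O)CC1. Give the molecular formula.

Atom tally by fragment:
  cyclohexane ring core → C:6 H:12
  (− 1 ring H displaced by substituents)
  + CHO → C:1 H:1 O:1
Element totals:
  C: 7
  H: 12
  O: 1

C7H12O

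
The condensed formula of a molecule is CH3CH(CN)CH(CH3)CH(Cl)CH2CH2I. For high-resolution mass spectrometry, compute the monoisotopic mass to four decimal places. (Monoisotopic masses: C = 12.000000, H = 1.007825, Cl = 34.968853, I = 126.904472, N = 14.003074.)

284.9781

Atom tally by fragment:
  CH3 → C:1 H:3
  CH(CN) → C:2 H:1 N:1
  CH(CH3) → C:2 H:4
  CH(Cl) → C:1 H:1 Cl:1
  CH2 → C:1 H:2
  CH2I → C:1 H:2 I:1
Element totals:
  C: 8
  H: 13
  Cl: 1
  I: 1
  N: 1
Molecular formula: C8H13ClIN.
  M = 8(12.0) + 13(1.007825) + 34.968853 + 126.904472 + 14.003074
    = 96.000000 + 13.101725 + 34.968853 + 126.904472 + 14.003074 = 284.978124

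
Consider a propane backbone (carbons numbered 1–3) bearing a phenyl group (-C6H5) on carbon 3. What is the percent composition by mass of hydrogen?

Atom tally by fragment:
  CH3 → C:1 H:3
  CH2 → C:1 H:2
  CH2C6H5 → C:7 H:7
Element totals:
  C: 9
  H: 12
Molecular formula: C9H12.
Molar mass = 120.195 g/mol.
Mass from H: 12 × 1.008 = 12.096 g/mol.
%H = 12.096 / 120.195 × 100 = 10.06%.

10.06%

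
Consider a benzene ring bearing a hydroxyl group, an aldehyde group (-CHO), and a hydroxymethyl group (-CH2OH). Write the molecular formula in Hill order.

C8H8O3

Atom tally by fragment:
  benzene ring core → C:6 H:6
  (− 3 ring H displaced by substituents)
  + OH → O:1 H:1
  + CHO → C:1 H:1 O:1
  + CH2OH → C:1 H:3 O:1
Element totals:
  C: 8
  H: 8
  O: 3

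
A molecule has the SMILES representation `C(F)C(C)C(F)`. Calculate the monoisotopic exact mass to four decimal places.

94.0594

Atom tally by fragment:
  FCH2 → C:1 H:2 F:1
  CH(CH3) → C:2 H:4
  CH2F → C:1 H:2 F:1
Element totals:
  C: 4
  H: 8
  F: 2
Molecular formula: C4H8F2.
  M = 4(12.0) + 8(1.007825) + 2(18.998403)
    = 48.000000 + 8.062600 + 37.996806 = 94.059406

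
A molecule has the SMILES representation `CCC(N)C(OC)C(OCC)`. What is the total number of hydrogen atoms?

19

Atom tally by fragment:
  CH3 → C:1 H:3
  CH2 → C:1 H:2
  CH(NH2) → C:1 H:3 N:1
  CH(OCH3) → C:2 H:4 O:1
  CH2OC2H5 → C:3 H:7 O:1
Element totals:
  C: 8
  H: 19
  N: 1
  O: 2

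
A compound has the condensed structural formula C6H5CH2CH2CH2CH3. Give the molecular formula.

Atom tally by fragment:
  C6H5CH2 → C:7 H:7
  CH2 → C:1 H:2
  CH2 → C:1 H:2
  CH3 → C:1 H:3
Element totals:
  C: 10
  H: 14

C10H14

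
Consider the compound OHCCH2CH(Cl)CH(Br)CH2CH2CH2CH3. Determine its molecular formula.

C8H14BrClO

Atom tally by fragment:
  OHCCH2 → C:2 H:3 O:1
  CH(Cl) → C:1 H:1 Cl:1
  CH(Br) → C:1 H:1 Br:1
  CH2 → C:1 H:2
  CH2 → C:1 H:2
  CH2 → C:1 H:2
  CH3 → C:1 H:3
Element totals:
  C: 8
  H: 14
  Br: 1
  Cl: 1
  O: 1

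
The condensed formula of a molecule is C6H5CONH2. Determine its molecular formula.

C7H7NO

Element totals:
  C: 7
  H: 7
  N: 1
  O: 1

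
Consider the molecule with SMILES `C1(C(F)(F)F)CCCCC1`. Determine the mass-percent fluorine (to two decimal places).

37.46%

Atom tally by fragment:
  cyclohexane ring core → C:6 H:12
  (− 1 ring H displaced by substituents)
  + CF3 → C:1 F:3
Element totals:
  C: 7
  H: 11
  F: 3
Molecular formula: C7H11F3.
Molar mass = 152.159 g/mol.
Mass from F: 3 × 18.998 = 56.994 g/mol.
%F = 56.994 / 152.159 × 100 = 37.46%.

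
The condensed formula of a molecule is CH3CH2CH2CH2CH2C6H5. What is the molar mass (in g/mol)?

148.25 g/mol

Atom tally by fragment:
  CH3 → C:1 H:3
  CH2 → C:1 H:2
  CH2 → C:1 H:2
  CH2 → C:1 H:2
  CH2C6H5 → C:7 H:7
Element totals:
  C: 11
  H: 16
Molecular formula: C11H16.
  M = 11(12.011) + 16(1.008)
    = 132.121 + 16.128 = 148.249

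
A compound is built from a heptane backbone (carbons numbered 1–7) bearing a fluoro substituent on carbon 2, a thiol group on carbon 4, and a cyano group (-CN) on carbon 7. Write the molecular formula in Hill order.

C8H14FNS

Atom tally by fragment:
  CH3 → C:1 H:3
  CH(F) → C:1 H:1 F:1
  CH2 → C:1 H:2
  CH(SH) → C:1 H:2 S:1
  CH2 → C:1 H:2
  CH2 → C:1 H:2
  CH2CN → C:2 H:2 N:1
Element totals:
  C: 8
  H: 14
  F: 1
  N: 1
  S: 1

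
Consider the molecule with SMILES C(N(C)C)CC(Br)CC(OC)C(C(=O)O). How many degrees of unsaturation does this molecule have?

1

Atom tally by fragment:
  (CH3)2NCH2 → C:3 H:8 N:1
  CH2 → C:1 H:2
  CH(Br) → C:1 H:1 Br:1
  CH2 → C:1 H:2
  CH(OCH3) → C:2 H:4 O:1
  CH2COOH → C:2 H:3 O:2
Element totals:
  C: 10
  H: 20
  Br: 1
  N: 1
  O: 3
Molecular formula: C10H20BrNO3.
DoU = (2C + 2 + N − H − X) / 2 = (2·10 + 2 + 1 − 20 − 1) / 2 = 1.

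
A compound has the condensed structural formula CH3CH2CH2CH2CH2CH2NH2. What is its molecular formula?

Element totals:
  C: 6
  H: 15
  N: 1

C6H15N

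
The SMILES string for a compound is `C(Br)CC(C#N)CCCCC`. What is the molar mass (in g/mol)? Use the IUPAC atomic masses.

Atom tally by fragment:
  BrCH2 → C:1 H:2 Br:1
  CH2 → C:1 H:2
  CH(CN) → C:2 H:1 N:1
  CH2 → C:1 H:2
  CH2 → C:1 H:2
  CH2 → C:1 H:2
  CH2 → C:1 H:2
  CH3 → C:1 H:3
Element totals:
  C: 9
  H: 16
  Br: 1
  N: 1
Molecular formula: C9H16BrN.
  M = 9(12.011) + 16(1.008) + 79.904 + 14.007
    = 108.099 + 16.128 + 79.904 + 14.007 = 218.138

218.14 g/mol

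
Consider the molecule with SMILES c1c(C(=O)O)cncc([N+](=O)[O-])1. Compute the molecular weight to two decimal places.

168.11 g/mol

Atom tally by fragment:
  pyridine ring core → C:5 H:5 N:1
  (− 2 ring H displaced by substituents)
  + COOH → C:1 H:1 O:2
  + NO2 → N:1 O:2
Element totals:
  C: 6
  H: 4
  N: 2
  O: 4
Molecular formula: C6H4N2O4.
  M = 6(12.011) + 4(1.008) + 2(14.007) + 4(15.999)
    = 72.066 + 4.032 + 28.014 + 63.996 = 168.108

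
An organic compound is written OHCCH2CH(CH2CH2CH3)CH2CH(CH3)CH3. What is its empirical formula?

Element totals:
  C: 10
  H: 20
  O: 1
Molecular formula: C10H20O.
gcd of subscripts (10, 20, 1) = 1, so the empirical formula equals the molecular formula.

C10H20O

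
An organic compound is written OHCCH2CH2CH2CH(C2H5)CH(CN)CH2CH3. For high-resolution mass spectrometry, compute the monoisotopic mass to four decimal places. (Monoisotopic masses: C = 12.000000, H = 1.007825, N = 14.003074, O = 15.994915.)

181.1467

Atom tally by fragment:
  OHCCH2 → C:2 H:3 O:1
  CH2 → C:1 H:2
  CH2 → C:1 H:2
  CH(C2H5) → C:3 H:6
  CH(CN) → C:2 H:1 N:1
  CH2 → C:1 H:2
  CH3 → C:1 H:3
Element totals:
  C: 11
  H: 19
  N: 1
  O: 1
Molecular formula: C11H19NO.
  M = 11(12.0) + 19(1.007825) + 14.003074 + 15.994915
    = 132.000000 + 19.148675 + 14.003074 + 15.994915 = 181.146664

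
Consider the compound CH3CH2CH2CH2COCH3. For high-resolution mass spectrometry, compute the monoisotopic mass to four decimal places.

Element totals:
  C: 6
  H: 12
  O: 1
Molecular formula: C6H12O.
  M = 6(12.0) + 12(1.007825) + 15.994915
    = 72.000000 + 12.093900 + 15.994915 = 100.088815

100.0888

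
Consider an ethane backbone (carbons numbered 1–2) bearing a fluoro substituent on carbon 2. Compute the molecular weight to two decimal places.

Atom tally by fragment:
  CH3 → C:1 H:3
  CH2F → C:1 H:2 F:1
Element totals:
  C: 2
  H: 5
  F: 1
Molecular formula: C2H5F.
  M = 2(12.011) + 5(1.008) + 18.998
    = 24.022 + 5.040 + 18.998 = 48.060

48.06 g/mol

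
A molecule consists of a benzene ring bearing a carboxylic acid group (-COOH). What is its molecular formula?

Atom tally by fragment:
  benzene ring core → C:6 H:6
  (− 1 ring H displaced by substituents)
  + COOH → C:1 H:1 O:2
Element totals:
  C: 7
  H: 6
  O: 2

C7H6O2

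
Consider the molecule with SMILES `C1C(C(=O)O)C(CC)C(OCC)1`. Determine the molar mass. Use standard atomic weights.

Atom tally by fragment:
  cyclobutane ring core → C:4 H:8
  (− 3 ring H displaced by substituents)
  + COOH → C:1 H:1 O:2
  + C2H5 → C:2 H:5
  + OC2H5 → C:2 H:5 O:1
Element totals:
  C: 9
  H: 16
  O: 3
Molecular formula: C9H16O3.
  M = 9(12.011) + 16(1.008) + 3(15.999)
    = 108.099 + 16.128 + 47.997 = 172.224

172.22 g/mol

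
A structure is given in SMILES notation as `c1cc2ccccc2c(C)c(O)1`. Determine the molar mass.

158.20 g/mol

Atom tally by fragment:
  naphthalene ring system core → C:10 H:8
  (− 2 ring H displaced by substituents)
  + CH3 → C:1 H:3
  + OH → O:1 H:1
Element totals:
  C: 11
  H: 10
  O: 1
Molecular formula: C11H10O.
  M = 11(12.011) + 10(1.008) + 15.999
    = 132.121 + 10.080 + 15.999 = 158.200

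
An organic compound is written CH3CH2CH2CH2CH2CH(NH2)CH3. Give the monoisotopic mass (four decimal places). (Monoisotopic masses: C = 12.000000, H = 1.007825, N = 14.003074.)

Element totals:
  C: 7
  H: 17
  N: 1
Molecular formula: C7H17N.
  M = 7(12.0) + 17(1.007825) + 14.003074
    = 84.000000 + 17.133025 + 14.003074 = 115.136099

115.1361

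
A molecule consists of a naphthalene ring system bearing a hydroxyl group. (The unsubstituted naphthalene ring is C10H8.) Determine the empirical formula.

Atom tally by fragment:
  naphthalene ring system core → C:10 H:8
  (− 1 ring H displaced by substituents)
  + OH → O:1 H:1
Element totals:
  C: 10
  H: 8
  O: 1
Molecular formula: C10H8O.
gcd of subscripts (10, 8, 1) = 1, so the empirical formula equals the molecular formula.

C10H8O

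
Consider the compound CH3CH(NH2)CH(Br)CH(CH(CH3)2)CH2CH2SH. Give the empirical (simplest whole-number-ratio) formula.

Atom tally by fragment:
  CH3 → C:1 H:3
  CH(NH2) → C:1 H:3 N:1
  CH(Br) → C:1 H:1 Br:1
  CH(CH(CH3)2) → C:4 H:8
  CH2 → C:1 H:2
  CH2SH → C:1 H:3 S:1
Element totals:
  C: 9
  H: 20
  Br: 1
  N: 1
  S: 1
Molecular formula: C9H20BrNS.
gcd of subscripts (1, 9, 20, 1, 1) = 1, so the empirical formula equals the molecular formula.

C9H20BrNS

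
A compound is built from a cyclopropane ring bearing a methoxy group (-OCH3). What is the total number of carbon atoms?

Atom tally by fragment:
  cyclopropane ring core → C:3 H:6
  (− 1 ring H displaced by substituents)
  + OCH3 → C:1 H:3 O:1
Element totals:
  C: 4
  H: 8
  O: 1

4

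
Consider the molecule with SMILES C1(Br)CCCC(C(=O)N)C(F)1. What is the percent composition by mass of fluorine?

Atom tally by fragment:
  cyclohexane ring core → C:6 H:12
  (− 3 ring H displaced by substituents)
  + Br → Br:1
  + CONH2 → C:1 H:2 O:1 N:1
  + F → F:1
Element totals:
  C: 7
  H: 11
  Br: 1
  F: 1
  N: 1
  O: 1
Molecular formula: C7H11BrFNO.
Molar mass = 224.073 g/mol.
Mass from F: 1 × 18.998 = 18.998 g/mol.
%F = 18.998 / 224.073 × 100 = 8.48%.

8.48%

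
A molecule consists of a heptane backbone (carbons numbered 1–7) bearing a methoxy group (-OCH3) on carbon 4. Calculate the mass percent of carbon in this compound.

Atom tally by fragment:
  CH3 → C:1 H:3
  CH2 → C:1 H:2
  CH2 → C:1 H:2
  CH(OCH3) → C:2 H:4 O:1
  CH2 → C:1 H:2
  CH2 → C:1 H:2
  CH3 → C:1 H:3
Element totals:
  C: 8
  H: 18
  O: 1
Molecular formula: C8H18O.
Molar mass = 130.231 g/mol.
Mass from C: 8 × 12.011 = 96.088 g/mol.
%C = 96.088 / 130.231 × 100 = 73.78%.

73.78%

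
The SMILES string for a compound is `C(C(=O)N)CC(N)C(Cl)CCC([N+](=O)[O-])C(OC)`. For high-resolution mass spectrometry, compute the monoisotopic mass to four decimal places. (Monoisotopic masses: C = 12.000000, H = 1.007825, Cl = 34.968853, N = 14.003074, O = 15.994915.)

Atom tally by fragment:
  H2NOCCH2 → C:2 H:4 O:1 N:1
  CH2 → C:1 H:2
  CH(NH2) → C:1 H:3 N:1
  CH(Cl) → C:1 H:1 Cl:1
  CH2 → C:1 H:2
  CH2 → C:1 H:2
  CH(NO2) → C:1 H:1 N:1 O:2
  CH2OCH3 → C:2 H:5 O:1
Element totals:
  C: 10
  H: 20
  Cl: 1
  N: 3
  O: 4
Molecular formula: C10H20ClN3O4.
  M = 10(12.0) + 20(1.007825) + 34.968853 + 3(14.003074) + 4(15.994915)
    = 120.000000 + 20.156500 + 34.968853 + 42.009222 + 63.979660 = 281.114235

281.1142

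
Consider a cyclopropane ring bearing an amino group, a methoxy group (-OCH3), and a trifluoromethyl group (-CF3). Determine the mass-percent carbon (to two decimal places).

38.72%

Atom tally by fragment:
  cyclopropane ring core → C:3 H:6
  (− 3 ring H displaced by substituents)
  + NH2 → N:1 H:2
  + OCH3 → C:1 H:3 O:1
  + CF3 → C:1 F:3
Element totals:
  C: 5
  H: 8
  F: 3
  N: 1
  O: 1
Molecular formula: C5H8F3NO.
Molar mass = 155.119 g/mol.
Mass from C: 5 × 12.011 = 60.055 g/mol.
%C = 60.055 / 155.119 × 100 = 38.72%.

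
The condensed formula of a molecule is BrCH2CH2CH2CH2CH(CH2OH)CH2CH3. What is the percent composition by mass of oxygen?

Atom tally by fragment:
  BrCH2 → C:1 H:2 Br:1
  CH2 → C:1 H:2
  CH2 → C:1 H:2
  CH2 → C:1 H:2
  CH(CH2OH) → C:2 H:4 O:1
  CH2 → C:1 H:2
  CH3 → C:1 H:3
Element totals:
  C: 8
  H: 17
  Br: 1
  O: 1
Molecular formula: C8H17BrO.
Molar mass = 209.127 g/mol.
Mass from O: 1 × 15.999 = 15.999 g/mol.
%O = 15.999 / 209.127 × 100 = 7.65%.

7.65%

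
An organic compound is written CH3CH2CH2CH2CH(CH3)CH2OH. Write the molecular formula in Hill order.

C7H16O

Atom tally by fragment:
  CH3 → C:1 H:3
  CH2 → C:1 H:2
  CH2 → C:1 H:2
  CH2 → C:1 H:2
  CH(CH3) → C:2 H:4
  CH2OH → C:1 H:3 O:1
Element totals:
  C: 7
  H: 16
  O: 1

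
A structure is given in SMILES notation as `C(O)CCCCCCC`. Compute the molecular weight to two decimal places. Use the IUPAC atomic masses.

Atom tally by fragment:
  HOCH2 → C:1 H:3 O:1
  CH2 → C:1 H:2
  CH2 → C:1 H:2
  CH2 → C:1 H:2
  CH2 → C:1 H:2
  CH2 → C:1 H:2
  CH2 → C:1 H:2
  CH3 → C:1 H:3
Element totals:
  C: 8
  H: 18
  O: 1
Molecular formula: C8H18O.
  M = 8(12.011) + 18(1.008) + 15.999
    = 96.088 + 18.144 + 15.999 = 130.231

130.23 g/mol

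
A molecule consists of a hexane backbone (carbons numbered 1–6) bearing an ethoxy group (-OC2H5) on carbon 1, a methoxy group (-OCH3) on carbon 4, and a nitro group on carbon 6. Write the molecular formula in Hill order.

C9H19NO4

Atom tally by fragment:
  C2H5OCH2 → C:3 H:7 O:1
  CH2 → C:1 H:2
  CH2 → C:1 H:2
  CH(OCH3) → C:2 H:4 O:1
  CH2 → C:1 H:2
  CH2NO2 → C:1 H:2 N:1 O:2
Element totals:
  C: 9
  H: 19
  N: 1
  O: 4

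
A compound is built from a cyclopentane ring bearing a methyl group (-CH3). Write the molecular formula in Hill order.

Atom tally by fragment:
  cyclopentane ring core → C:5 H:10
  (− 1 ring H displaced by substituents)
  + CH3 → C:1 H:3
Element totals:
  C: 6
  H: 12

C6H12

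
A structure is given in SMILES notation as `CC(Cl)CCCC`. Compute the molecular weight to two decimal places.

Atom tally by fragment:
  CH3 → C:1 H:3
  CH(Cl) → C:1 H:1 Cl:1
  CH2 → C:1 H:2
  CH2 → C:1 H:2
  CH2 → C:1 H:2
  CH3 → C:1 H:3
Element totals:
  C: 6
  H: 13
  Cl: 1
Molecular formula: C6H13Cl.
  M = 6(12.011) + 13(1.008) + 35.45
    = 72.066 + 13.104 + 35.450 = 120.620

120.62 g/mol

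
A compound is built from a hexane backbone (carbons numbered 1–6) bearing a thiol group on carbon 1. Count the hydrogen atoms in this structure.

Atom tally by fragment:
  HSCH2 → C:1 H:3 S:1
  CH2 → C:1 H:2
  CH2 → C:1 H:2
  CH2 → C:1 H:2
  CH2 → C:1 H:2
  CH3 → C:1 H:3
Element totals:
  C: 6
  H: 14
  S: 1

14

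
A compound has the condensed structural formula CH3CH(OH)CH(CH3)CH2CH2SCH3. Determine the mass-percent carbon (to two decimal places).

56.71%

Element totals:
  C: 7
  H: 16
  O: 1
  S: 1
Molecular formula: C7H16OS.
Molar mass = 148.264 g/mol.
Mass from C: 7 × 12.011 = 84.077 g/mol.
%C = 84.077 / 148.264 × 100 = 56.71%.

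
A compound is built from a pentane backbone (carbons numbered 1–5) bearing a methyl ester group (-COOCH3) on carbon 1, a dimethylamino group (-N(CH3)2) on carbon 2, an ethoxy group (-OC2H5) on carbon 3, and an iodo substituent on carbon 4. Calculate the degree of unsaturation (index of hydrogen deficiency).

Atom tally by fragment:
  CH3OOCCH2 → C:3 H:5 O:2
  CH(N(CH3)2) → C:3 H:7 N:1
  CH(OC2H5) → C:3 H:6 O:1
  CH(I) → C:1 H:1 I:1
  CH3 → C:1 H:3
Element totals:
  C: 11
  H: 22
  I: 1
  N: 1
  O: 3
Molecular formula: C11H22INO3.
DoU = (2C + 2 + N − H − X) / 2 = (2·11 + 2 + 1 − 22 − 1) / 2 = 1.

1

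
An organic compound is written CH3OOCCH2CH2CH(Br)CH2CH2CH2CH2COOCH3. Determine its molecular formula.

C11H19BrO4

Element totals:
  C: 11
  H: 19
  Br: 1
  O: 4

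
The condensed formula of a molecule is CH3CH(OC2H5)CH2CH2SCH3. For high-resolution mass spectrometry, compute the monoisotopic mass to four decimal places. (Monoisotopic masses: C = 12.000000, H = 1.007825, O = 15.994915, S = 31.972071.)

148.0922

Atom tally by fragment:
  CH3 → C:1 H:3
  CH(OC2H5) → C:3 H:6 O:1
  CH2 → C:1 H:2
  CH2SCH3 → C:2 H:5 S:1
Element totals:
  C: 7
  H: 16
  O: 1
  S: 1
Molecular formula: C7H16OS.
  M = 7(12.0) + 16(1.007825) + 15.994915 + 31.972071
    = 84.000000 + 16.125200 + 15.994915 + 31.972071 = 148.092186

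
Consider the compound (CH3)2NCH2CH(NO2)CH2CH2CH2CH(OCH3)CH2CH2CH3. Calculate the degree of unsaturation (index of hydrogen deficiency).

Element totals:
  C: 12
  H: 26
  N: 2
  O: 3
Molecular formula: C12H26N2O3.
DoU = (2C + 2 + N − H − X) / 2 = (2·12 + 2 + 2 − 26 − 0) / 2 = 1.

1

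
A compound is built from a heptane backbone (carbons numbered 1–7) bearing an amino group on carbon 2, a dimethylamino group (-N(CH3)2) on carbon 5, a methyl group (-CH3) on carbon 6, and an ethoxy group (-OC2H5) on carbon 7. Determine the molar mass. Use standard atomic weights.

Atom tally by fragment:
  CH3 → C:1 H:3
  CH(NH2) → C:1 H:3 N:1
  CH2 → C:1 H:2
  CH2 → C:1 H:2
  CH(N(CH3)2) → C:3 H:7 N:1
  CH(CH3) → C:2 H:4
  CH2OC2H5 → C:3 H:7 O:1
Element totals:
  C: 12
  H: 28
  N: 2
  O: 1
Molecular formula: C12H28N2O.
  M = 12(12.011) + 28(1.008) + 2(14.007) + 15.999
    = 144.132 + 28.224 + 28.014 + 15.999 = 216.369

216.37 g/mol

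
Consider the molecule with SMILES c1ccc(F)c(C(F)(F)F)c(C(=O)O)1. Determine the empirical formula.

C4H2F2O

Atom tally by fragment:
  benzene ring core → C:6 H:6
  (− 3 ring H displaced by substituents)
  + F → F:1
  + CF3 → C:1 F:3
  + COOH → C:1 H:1 O:2
Element totals:
  C: 8
  H: 4
  F: 4
  O: 2
Molecular formula: C8H4F4O2.
gcd of subscripts = 2; dividing each by 2:
  C: 8/2 = 4
  F: 4/2 = 2
  H: 4/2 = 2
  O: 2/2 = 1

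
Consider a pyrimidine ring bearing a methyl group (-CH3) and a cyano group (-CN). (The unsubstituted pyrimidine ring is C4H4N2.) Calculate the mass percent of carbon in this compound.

60.50%

Atom tally by fragment:
  pyrimidine ring core → C:4 H:4 N:2
  (− 2 ring H displaced by substituents)
  + CH3 → C:1 H:3
  + CN → C:1 N:1
Element totals:
  C: 6
  H: 5
  N: 3
Molecular formula: C6H5N3.
Molar mass = 119.127 g/mol.
Mass from C: 6 × 12.011 = 72.066 g/mol.
%C = 72.066 / 119.127 × 100 = 60.50%.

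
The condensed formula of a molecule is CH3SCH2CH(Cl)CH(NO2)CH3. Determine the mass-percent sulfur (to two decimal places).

Atom tally by fragment:
  CH3SCH2 → C:2 H:5 S:1
  CH(Cl) → C:1 H:1 Cl:1
  CH(NO2) → C:1 H:1 N:1 O:2
  CH3 → C:1 H:3
Element totals:
  C: 5
  H: 10
  Cl: 1
  N: 1
  O: 2
  S: 1
Molecular formula: C5H10ClNO2S.
Molar mass = 183.650 g/mol.
Mass from S: 1 × 32.06 = 32.060 g/mol.
%S = 32.060 / 183.650 × 100 = 17.46%.

17.46%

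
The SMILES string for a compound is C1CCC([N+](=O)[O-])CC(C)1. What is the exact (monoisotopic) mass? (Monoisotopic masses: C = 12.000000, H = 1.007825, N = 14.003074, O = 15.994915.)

Atom tally by fragment:
  cyclohexane ring core → C:6 H:12
  (− 2 ring H displaced by substituents)
  + NO2 → N:1 O:2
  + CH3 → C:1 H:3
Element totals:
  C: 7
  H: 13
  N: 1
  O: 2
Molecular formula: C7H13NO2.
  M = 7(12.0) + 13(1.007825) + 14.003074 + 2(15.994915)
    = 84.000000 + 13.101725 + 14.003074 + 31.989830 = 143.094629

143.0946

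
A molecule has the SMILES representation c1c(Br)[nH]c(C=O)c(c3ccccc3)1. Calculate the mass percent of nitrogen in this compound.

Atom tally by fragment:
  pyrrole ring core → C:4 H:5 N:1
  (− 3 ring H displaced by substituents)
  + Br → Br:1
  + CHO → C:1 H:1 O:1
  + C6H5 → C:6 H:5
Element totals:
  C: 11
  H: 8
  Br: 1
  N: 1
  O: 1
Molecular formula: C11H8BrNO.
Molar mass = 250.095 g/mol.
Mass from N: 1 × 14.007 = 14.007 g/mol.
%N = 14.007 / 250.095 × 100 = 5.60%.

5.60%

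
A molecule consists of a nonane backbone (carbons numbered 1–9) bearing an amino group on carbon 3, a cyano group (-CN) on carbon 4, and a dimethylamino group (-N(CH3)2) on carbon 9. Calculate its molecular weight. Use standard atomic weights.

211.35 g/mol

Atom tally by fragment:
  CH3 → C:1 H:3
  CH2 → C:1 H:2
  CH(NH2) → C:1 H:3 N:1
  CH(CN) → C:2 H:1 N:1
  CH2 → C:1 H:2
  CH2 → C:1 H:2
  CH2 → C:1 H:2
  CH2 → C:1 H:2
  CH2N(CH3)2 → C:3 H:8 N:1
Element totals:
  C: 12
  H: 25
  N: 3
Molecular formula: C12H25N3.
  M = 12(12.011) + 25(1.008) + 3(14.007)
    = 144.132 + 25.200 + 42.021 = 211.353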